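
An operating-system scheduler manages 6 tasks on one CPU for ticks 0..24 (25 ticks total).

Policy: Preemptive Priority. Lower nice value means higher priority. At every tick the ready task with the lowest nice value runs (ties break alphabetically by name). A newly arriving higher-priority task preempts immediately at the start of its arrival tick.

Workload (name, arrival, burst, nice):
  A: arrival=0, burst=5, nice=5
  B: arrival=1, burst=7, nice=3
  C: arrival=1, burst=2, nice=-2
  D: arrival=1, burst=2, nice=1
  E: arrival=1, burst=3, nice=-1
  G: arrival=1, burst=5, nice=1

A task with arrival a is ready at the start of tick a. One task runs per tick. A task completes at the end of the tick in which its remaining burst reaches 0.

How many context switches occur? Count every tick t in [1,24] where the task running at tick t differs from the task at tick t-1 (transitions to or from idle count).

context switches = 7

t=0: ready={A} → run A
t=1: ready={A,B,C,D,E,G} → run C
t=2: ready={A,B,C,D,E,G} → run C
t=3: ready={A,B,D,E,G} → run E
t=4: ready={A,B,D,E,G} → run E
t=5: ready={A,B,D,E,G} → run E
t=6: ready={A,B,D,G} → run D
t=7: ready={A,B,D,G} → run D
t=8: ready={A,B,G} → run G
t=9: ready={A,B,G} → run G
t=10: ready={A,B,G} → run G
t=11: ready={A,B,G} → run G
t=12: ready={A,B,G} → run G
t=13: ready={A,B} → run B
t=14: ready={A,B} → run B
t=15: ready={A,B} → run B
t=16: ready={A,B} → run B
t=17: ready={A,B} → run B
t=18: ready={A,B} → run B
t=19: ready={A,B} → run B
t=20: ready={A} → run A
t=21: ready={A} → run A
t=22: ready={A} → run A
t=23: ready={A} → run A
t=24: (idle)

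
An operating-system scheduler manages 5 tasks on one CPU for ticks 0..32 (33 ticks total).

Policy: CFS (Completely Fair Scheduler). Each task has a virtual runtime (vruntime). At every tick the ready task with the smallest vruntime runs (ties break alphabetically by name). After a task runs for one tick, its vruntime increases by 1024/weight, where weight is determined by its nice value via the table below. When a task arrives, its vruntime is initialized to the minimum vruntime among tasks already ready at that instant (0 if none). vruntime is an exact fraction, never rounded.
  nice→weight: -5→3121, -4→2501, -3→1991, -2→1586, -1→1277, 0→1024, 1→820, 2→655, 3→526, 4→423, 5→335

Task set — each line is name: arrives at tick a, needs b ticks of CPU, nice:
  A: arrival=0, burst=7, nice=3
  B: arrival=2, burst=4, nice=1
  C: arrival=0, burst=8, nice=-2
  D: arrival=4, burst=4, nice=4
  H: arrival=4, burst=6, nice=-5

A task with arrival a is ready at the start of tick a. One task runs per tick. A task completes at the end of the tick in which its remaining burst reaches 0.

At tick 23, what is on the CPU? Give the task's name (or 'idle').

t=0: vr[A=0 C=0] → run A
t=1: vr[A=512/263 C=0] → run C
t=2: vr[A=512/263 B=512/793 C=512/793] → run B
t=3: vr[A=512/263 B=307968/162565 C=512/793] → run C
t=4: vr[A=512/263 B=307968/162565 C=1024/793 D=1024/793 H=1024/793] → run C
t=5: vr[A=512/263 B=307968/162565 C=1536/793 D=1024/793 H=1024/793] → run D
t=6: vr[A=512/263 B=307968/162565 C=1536/793 D=1245184/335439 H=1024/793] → run H
t=7: vr[A=512/263 B=307968/162565 C=1536/793 D=1245184/335439 H=4007936/2474953] → run H
t=8: vr[A=512/263 B=307968/162565 C=1536/793 D=1245184/335439 H=4819968/2474953] → run B
t=9: vr[A=512/263 B=510976/162565 C=1536/793 D=1245184/335439 H=4819968/2474953] → run C
t=10: vr[A=512/263 B=510976/162565 C=2048/793 D=1245184/335439 H=4819968/2474953] → run A
t=11: vr[A=1024/263 B=510976/162565 C=2048/793 D=1245184/335439 H=4819968/2474953] → run H
t=12: vr[A=1024/263 B=510976/162565 C=2048/793 D=1245184/335439 H=5632000/2474953] → run H
t=13: vr[A=1024/263 B=510976/162565 C=2048/793 D=1245184/335439 H=6444032/2474953] → run C
t=14: vr[A=1024/263 B=510976/162565 C=2560/793 D=1245184/335439 H=6444032/2474953] → run H
t=15: vr[A=1024/263 B=510976/162565 C=2560/793 D=1245184/335439 H=7256064/2474953] → run H
t=16: vr[A=1024/263 B=510976/162565 C=2560/793 D=1245184/335439] → run B
t=17: vr[A=1024/263 B=713984/162565 C=2560/793 D=1245184/335439] → run C
t=18: vr[A=1024/263 B=713984/162565 C=3072/793 D=1245184/335439] → run D
t=19: vr[A=1024/263 B=713984/162565 C=3072/793 D=2057216/335439] → run C
t=20: vr[A=1024/263 B=713984/162565 C=3584/793 D=2057216/335439] → run A
t=21: vr[A=1536/263 B=713984/162565 C=3584/793 D=2057216/335439] → run B
t=22: vr[A=1536/263 C=3584/793 D=2057216/335439] → run C
t=23: vr[A=1536/263 D=2057216/335439] → run A
t=24: vr[A=2048/263 D=2057216/335439] → run D
t=25: vr[A=2048/263 D=956416/111813] → run A
t=26: vr[A=2560/263 D=956416/111813] → run D
t=27: vr[A=2560/263] → run A
t=28: vr[A=3072/263] → run A
t=29: (idle)
t=30: (idle)
t=31: (idle)
t=32: (idle)

running at tick 23 = A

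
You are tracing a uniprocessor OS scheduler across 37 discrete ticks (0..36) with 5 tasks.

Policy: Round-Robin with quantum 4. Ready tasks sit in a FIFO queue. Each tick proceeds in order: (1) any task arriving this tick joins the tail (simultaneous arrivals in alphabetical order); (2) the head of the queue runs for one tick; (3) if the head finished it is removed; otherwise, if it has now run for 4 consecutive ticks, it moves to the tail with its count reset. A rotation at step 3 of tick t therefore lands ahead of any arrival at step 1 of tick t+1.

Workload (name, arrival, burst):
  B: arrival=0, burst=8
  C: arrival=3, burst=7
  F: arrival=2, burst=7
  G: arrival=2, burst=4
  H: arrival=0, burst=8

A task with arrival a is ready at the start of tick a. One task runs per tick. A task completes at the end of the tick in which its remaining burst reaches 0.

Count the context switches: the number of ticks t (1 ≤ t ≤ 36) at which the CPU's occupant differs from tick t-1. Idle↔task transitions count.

context switches = 9

t=0: queue=[B,H] q_used=0 → run B
t=1: queue=[B,H] q_used=1 → run B
t=2: queue=[B,H,F,G] q_used=2 → run B
t=3: queue=[B,H,F,G,C] q_used=3 → run B
t=4: queue=[H,F,G,C,B] q_used=0 → run H
t=5: queue=[H,F,G,C,B] q_used=1 → run H
t=6: queue=[H,F,G,C,B] q_used=2 → run H
t=7: queue=[H,F,G,C,B] q_used=3 → run H
t=8: queue=[F,G,C,B,H] q_used=0 → run F
t=9: queue=[F,G,C,B,H] q_used=1 → run F
t=10: queue=[F,G,C,B,H] q_used=2 → run F
t=11: queue=[F,G,C,B,H] q_used=3 → run F
t=12: queue=[G,C,B,H,F] q_used=0 → run G
t=13: queue=[G,C,B,H,F] q_used=1 → run G
t=14: queue=[G,C,B,H,F] q_used=2 → run G
t=15: queue=[G,C,B,H,F] q_used=3 → run G
t=16: queue=[C,B,H,F] q_used=0 → run C
t=17: queue=[C,B,H,F] q_used=1 → run C
t=18: queue=[C,B,H,F] q_used=2 → run C
t=19: queue=[C,B,H,F] q_used=3 → run C
t=20: queue=[B,H,F,C] q_used=0 → run B
t=21: queue=[B,H,F,C] q_used=1 → run B
t=22: queue=[B,H,F,C] q_used=2 → run B
t=23: queue=[B,H,F,C] q_used=3 → run B
t=24: queue=[H,F,C] q_used=0 → run H
t=25: queue=[H,F,C] q_used=1 → run H
t=26: queue=[H,F,C] q_used=2 → run H
t=27: queue=[H,F,C] q_used=3 → run H
t=28: queue=[F,C] q_used=0 → run F
t=29: queue=[F,C] q_used=1 → run F
t=30: queue=[F,C] q_used=2 → run F
t=31: queue=[C] q_used=0 → run C
t=32: queue=[C] q_used=1 → run C
t=33: queue=[C] q_used=2 → run C
t=34: (idle)
t=35: (idle)
t=36: (idle)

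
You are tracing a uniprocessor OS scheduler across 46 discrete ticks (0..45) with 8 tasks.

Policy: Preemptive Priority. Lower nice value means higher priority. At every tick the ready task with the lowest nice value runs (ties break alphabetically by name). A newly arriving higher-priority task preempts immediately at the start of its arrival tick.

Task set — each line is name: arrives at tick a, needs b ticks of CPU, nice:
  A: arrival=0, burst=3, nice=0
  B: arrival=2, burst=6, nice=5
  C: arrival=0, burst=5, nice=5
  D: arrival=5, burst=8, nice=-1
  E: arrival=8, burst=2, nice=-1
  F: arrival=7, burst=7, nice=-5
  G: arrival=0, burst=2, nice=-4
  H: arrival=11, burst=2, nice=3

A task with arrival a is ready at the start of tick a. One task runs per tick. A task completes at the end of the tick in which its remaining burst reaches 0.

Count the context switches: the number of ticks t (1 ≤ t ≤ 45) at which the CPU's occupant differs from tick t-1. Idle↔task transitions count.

t=0: ready={A,C,G} → run G
t=1: ready={A,C,G} → run G
t=2: ready={A,B,C} → run A
t=3: ready={A,B,C} → run A
t=4: ready={A,B,C} → run A
t=5: ready={B,C,D} → run D
t=6: ready={B,C,D} → run D
t=7: ready={B,C,D,F} → run F
t=8: ready={B,C,D,E,F} → run F
t=9: ready={B,C,D,E,F} → run F
t=10: ready={B,C,D,E,F} → run F
t=11: ready={B,C,D,E,F,H} → run F
t=12: ready={B,C,D,E,F,H} → run F
t=13: ready={B,C,D,E,F,H} → run F
t=14: ready={B,C,D,E,H} → run D
t=15: ready={B,C,D,E,H} → run D
t=16: ready={B,C,D,E,H} → run D
t=17: ready={B,C,D,E,H} → run D
t=18: ready={B,C,D,E,H} → run D
t=19: ready={B,C,D,E,H} → run D
t=20: ready={B,C,E,H} → run E
t=21: ready={B,C,E,H} → run E
t=22: ready={B,C,H} → run H
t=23: ready={B,C,H} → run H
t=24: ready={B,C} → run B
t=25: ready={B,C} → run B
t=26: ready={B,C} → run B
t=27: ready={B,C} → run B
t=28: ready={B,C} → run B
t=29: ready={B,C} → run B
t=30: ready={C} → run C
t=31: ready={C} → run C
t=32: ready={C} → run C
t=33: ready={C} → run C
t=34: ready={C} → run C
t=35: (idle)
t=36: (idle)
t=37: (idle)
t=38: (idle)
t=39: (idle)
t=40: (idle)
t=41: (idle)
t=42: (idle)
t=43: (idle)
t=44: (idle)
t=45: (idle)

context switches = 9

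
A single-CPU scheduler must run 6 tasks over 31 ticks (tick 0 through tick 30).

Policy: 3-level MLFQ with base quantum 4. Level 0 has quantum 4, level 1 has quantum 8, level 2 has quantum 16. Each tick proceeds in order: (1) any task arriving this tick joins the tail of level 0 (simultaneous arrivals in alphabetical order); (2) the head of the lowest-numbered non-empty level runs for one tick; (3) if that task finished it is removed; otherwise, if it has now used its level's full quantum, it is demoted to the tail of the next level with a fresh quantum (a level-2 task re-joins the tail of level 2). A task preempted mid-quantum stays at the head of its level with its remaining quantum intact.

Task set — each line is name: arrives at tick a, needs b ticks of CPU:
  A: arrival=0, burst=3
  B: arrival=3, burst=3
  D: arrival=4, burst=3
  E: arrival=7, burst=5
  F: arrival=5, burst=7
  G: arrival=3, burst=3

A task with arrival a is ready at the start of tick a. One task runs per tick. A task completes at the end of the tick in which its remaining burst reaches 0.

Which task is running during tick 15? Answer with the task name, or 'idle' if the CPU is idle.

t=0: L0/L1/L2 = A/-/- → run A
t=1: L0/L1/L2 = A/-/- → run A
t=2: L0/L1/L2 = A/-/- → run A
t=3: L0/L1/L2 = BG/-/- → run B
t=4: L0/L1/L2 = BGD/-/- → run B
t=5: L0/L1/L2 = BGDF/-/- → run B
t=6: L0/L1/L2 = GDF/-/- → run G
t=7: L0/L1/L2 = GDFE/-/- → run G
t=8: L0/L1/L2 = GDFE/-/- → run G
t=9: L0/L1/L2 = DFE/-/- → run D
t=10: L0/L1/L2 = DFE/-/- → run D
t=11: L0/L1/L2 = DFE/-/- → run D
t=12: L0/L1/L2 = FE/-/- → run F
t=13: L0/L1/L2 = FE/-/- → run F
t=14: L0/L1/L2 = FE/-/- → run F
t=15: L0/L1/L2 = FE/-/- → run F
t=16: L0/L1/L2 = E/F/- → run E
t=17: L0/L1/L2 = E/F/- → run E
t=18: L0/L1/L2 = E/F/- → run E
t=19: L0/L1/L2 = E/F/- → run E
t=20: L0/L1/L2 = -/FE/- → run F
t=21: L0/L1/L2 = -/FE/- → run F
t=22: L0/L1/L2 = -/FE/- → run F
t=23: L0/L1/L2 = -/E/- → run E
t=24: (idle)
t=25: (idle)
t=26: (idle)
t=27: (idle)
t=28: (idle)
t=29: (idle)
t=30: (idle)

running at tick 15 = F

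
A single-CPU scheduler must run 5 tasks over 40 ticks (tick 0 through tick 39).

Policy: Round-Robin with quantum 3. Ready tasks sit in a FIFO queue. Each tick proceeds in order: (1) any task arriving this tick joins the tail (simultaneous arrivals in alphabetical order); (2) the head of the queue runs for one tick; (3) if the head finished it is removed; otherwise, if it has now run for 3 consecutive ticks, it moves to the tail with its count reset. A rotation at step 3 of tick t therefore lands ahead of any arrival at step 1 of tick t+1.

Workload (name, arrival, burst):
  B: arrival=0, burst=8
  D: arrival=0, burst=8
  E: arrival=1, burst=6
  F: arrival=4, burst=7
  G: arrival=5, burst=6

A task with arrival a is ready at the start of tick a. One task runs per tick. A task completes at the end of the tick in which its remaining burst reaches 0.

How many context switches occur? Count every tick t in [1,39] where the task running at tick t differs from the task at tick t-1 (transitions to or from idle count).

context switches = 13

t=0: queue=[B,D] q_used=0 → run B
t=1: queue=[B,D,E] q_used=1 → run B
t=2: queue=[B,D,E] q_used=2 → run B
t=3: queue=[D,E,B] q_used=0 → run D
t=4: queue=[D,E,B,F] q_used=1 → run D
t=5: queue=[D,E,B,F,G] q_used=2 → run D
t=6: queue=[E,B,F,G,D] q_used=0 → run E
t=7: queue=[E,B,F,G,D] q_used=1 → run E
t=8: queue=[E,B,F,G,D] q_used=2 → run E
t=9: queue=[B,F,G,D,E] q_used=0 → run B
t=10: queue=[B,F,G,D,E] q_used=1 → run B
t=11: queue=[B,F,G,D,E] q_used=2 → run B
t=12: queue=[F,G,D,E,B] q_used=0 → run F
t=13: queue=[F,G,D,E,B] q_used=1 → run F
t=14: queue=[F,G,D,E,B] q_used=2 → run F
t=15: queue=[G,D,E,B,F] q_used=0 → run G
t=16: queue=[G,D,E,B,F] q_used=1 → run G
t=17: queue=[G,D,E,B,F] q_used=2 → run G
t=18: queue=[D,E,B,F,G] q_used=0 → run D
t=19: queue=[D,E,B,F,G] q_used=1 → run D
t=20: queue=[D,E,B,F,G] q_used=2 → run D
t=21: queue=[E,B,F,G,D] q_used=0 → run E
t=22: queue=[E,B,F,G,D] q_used=1 → run E
t=23: queue=[E,B,F,G,D] q_used=2 → run E
t=24: queue=[B,F,G,D] q_used=0 → run B
t=25: queue=[B,F,G,D] q_used=1 → run B
t=26: queue=[F,G,D] q_used=0 → run F
t=27: queue=[F,G,D] q_used=1 → run F
t=28: queue=[F,G,D] q_used=2 → run F
t=29: queue=[G,D,F] q_used=0 → run G
t=30: queue=[G,D,F] q_used=1 → run G
t=31: queue=[G,D,F] q_used=2 → run G
t=32: queue=[D,F] q_used=0 → run D
t=33: queue=[D,F] q_used=1 → run D
t=34: queue=[F] q_used=0 → run F
t=35: (idle)
t=36: (idle)
t=37: (idle)
t=38: (idle)
t=39: (idle)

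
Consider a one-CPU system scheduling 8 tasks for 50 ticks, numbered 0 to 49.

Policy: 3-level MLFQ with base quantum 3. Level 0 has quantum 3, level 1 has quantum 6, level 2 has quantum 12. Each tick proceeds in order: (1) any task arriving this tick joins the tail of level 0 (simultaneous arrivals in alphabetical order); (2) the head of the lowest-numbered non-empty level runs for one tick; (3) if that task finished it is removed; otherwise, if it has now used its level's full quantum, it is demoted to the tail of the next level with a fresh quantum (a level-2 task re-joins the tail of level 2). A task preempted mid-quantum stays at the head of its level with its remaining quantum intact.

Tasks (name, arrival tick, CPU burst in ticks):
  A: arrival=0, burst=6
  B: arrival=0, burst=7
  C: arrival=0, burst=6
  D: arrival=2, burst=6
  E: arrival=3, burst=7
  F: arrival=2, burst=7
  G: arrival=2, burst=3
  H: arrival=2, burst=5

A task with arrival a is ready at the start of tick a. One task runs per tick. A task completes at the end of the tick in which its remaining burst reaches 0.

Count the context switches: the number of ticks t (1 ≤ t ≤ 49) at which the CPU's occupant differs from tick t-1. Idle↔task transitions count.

t=0: L0/L1/L2 = ABC/-/- → run A
t=1: L0/L1/L2 = ABC/-/- → run A
t=2: L0/L1/L2 = ABCDFGH/-/- → run A
t=3: L0/L1/L2 = BCDFGHE/A/- → run B
t=4: L0/L1/L2 = BCDFGHE/A/- → run B
t=5: L0/L1/L2 = BCDFGHE/A/- → run B
t=6: L0/L1/L2 = CDFGHE/AB/- → run C
t=7: L0/L1/L2 = CDFGHE/AB/- → run C
t=8: L0/L1/L2 = CDFGHE/AB/- → run C
t=9: L0/L1/L2 = DFGHE/ABC/- → run D
t=10: L0/L1/L2 = DFGHE/ABC/- → run D
t=11: L0/L1/L2 = DFGHE/ABC/- → run D
t=12: L0/L1/L2 = FGHE/ABCD/- → run F
t=13: L0/L1/L2 = FGHE/ABCD/- → run F
t=14: L0/L1/L2 = FGHE/ABCD/- → run F
t=15: L0/L1/L2 = GHE/ABCDF/- → run G
t=16: L0/L1/L2 = GHE/ABCDF/- → run G
t=17: L0/L1/L2 = GHE/ABCDF/- → run G
t=18: L0/L1/L2 = HE/ABCDF/- → run H
t=19: L0/L1/L2 = HE/ABCDF/- → run H
t=20: L0/L1/L2 = HE/ABCDF/- → run H
t=21: L0/L1/L2 = E/ABCDFH/- → run E
t=22: L0/L1/L2 = E/ABCDFH/- → run E
t=23: L0/L1/L2 = E/ABCDFH/- → run E
t=24: L0/L1/L2 = -/ABCDFHE/- → run A
t=25: L0/L1/L2 = -/ABCDFHE/- → run A
t=26: L0/L1/L2 = -/ABCDFHE/- → run A
t=27: L0/L1/L2 = -/BCDFHE/- → run B
t=28: L0/L1/L2 = -/BCDFHE/- → run B
t=29: L0/L1/L2 = -/BCDFHE/- → run B
t=30: L0/L1/L2 = -/BCDFHE/- → run B
t=31: L0/L1/L2 = -/CDFHE/- → run C
t=32: L0/L1/L2 = -/CDFHE/- → run C
t=33: L0/L1/L2 = -/CDFHE/- → run C
t=34: L0/L1/L2 = -/DFHE/- → run D
t=35: L0/L1/L2 = -/DFHE/- → run D
t=36: L0/L1/L2 = -/DFHE/- → run D
t=37: L0/L1/L2 = -/FHE/- → run F
t=38: L0/L1/L2 = -/FHE/- → run F
t=39: L0/L1/L2 = -/FHE/- → run F
t=40: L0/L1/L2 = -/FHE/- → run F
t=41: L0/L1/L2 = -/HE/- → run H
t=42: L0/L1/L2 = -/HE/- → run H
t=43: L0/L1/L2 = -/E/- → run E
t=44: L0/L1/L2 = -/E/- → run E
t=45: L0/L1/L2 = -/E/- → run E
t=46: L0/L1/L2 = -/E/- → run E
t=47: (idle)
t=48: (idle)
t=49: (idle)

context switches = 15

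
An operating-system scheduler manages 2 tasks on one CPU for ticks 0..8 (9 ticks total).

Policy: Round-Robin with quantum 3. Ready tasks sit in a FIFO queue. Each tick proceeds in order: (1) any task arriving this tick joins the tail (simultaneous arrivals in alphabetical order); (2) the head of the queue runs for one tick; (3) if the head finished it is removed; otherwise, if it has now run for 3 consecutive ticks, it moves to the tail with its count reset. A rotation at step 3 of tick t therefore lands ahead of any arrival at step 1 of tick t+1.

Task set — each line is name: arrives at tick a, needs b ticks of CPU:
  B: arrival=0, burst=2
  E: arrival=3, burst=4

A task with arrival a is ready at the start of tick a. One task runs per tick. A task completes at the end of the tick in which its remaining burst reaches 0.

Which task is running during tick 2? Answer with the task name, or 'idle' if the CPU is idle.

running at tick 2 = idle

t=0: queue=[B] q_used=0 → run B
t=1: queue=[B] q_used=1 → run B
t=2: (idle)
t=3: queue=[E] q_used=0 → run E
t=4: queue=[E] q_used=1 → run E
t=5: queue=[E] q_used=2 → run E
t=6: queue=[E] q_used=0 → run E
t=7: (idle)
t=8: (idle)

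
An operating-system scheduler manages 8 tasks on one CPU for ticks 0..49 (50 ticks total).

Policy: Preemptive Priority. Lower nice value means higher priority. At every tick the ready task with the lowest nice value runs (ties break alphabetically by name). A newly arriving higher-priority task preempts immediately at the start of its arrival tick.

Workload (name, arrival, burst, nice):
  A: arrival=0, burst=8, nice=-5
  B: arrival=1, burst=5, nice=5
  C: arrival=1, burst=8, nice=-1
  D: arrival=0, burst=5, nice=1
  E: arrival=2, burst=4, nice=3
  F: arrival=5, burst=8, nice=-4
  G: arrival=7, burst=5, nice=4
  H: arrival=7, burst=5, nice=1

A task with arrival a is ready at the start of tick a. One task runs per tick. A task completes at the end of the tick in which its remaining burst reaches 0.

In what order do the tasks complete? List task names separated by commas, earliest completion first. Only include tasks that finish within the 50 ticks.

t=0: ready={A,D} → run A
t=1: ready={A,B,C,D} → run A
t=2: ready={A,B,C,D,E} → run A
t=3: ready={A,B,C,D,E} → run A
t=4: ready={A,B,C,D,E} → run A
t=5: ready={A,B,C,D,E,F} → run A
t=6: ready={A,B,C,D,E,F} → run A
t=7: ready={A,B,C,D,E,F,G,H} → run A
t=8: ready={B,C,D,E,F,G,H} → run F
t=9: ready={B,C,D,E,F,G,H} → run F
t=10: ready={B,C,D,E,F,G,H} → run F
t=11: ready={B,C,D,E,F,G,H} → run F
t=12: ready={B,C,D,E,F,G,H} → run F
t=13: ready={B,C,D,E,F,G,H} → run F
t=14: ready={B,C,D,E,F,G,H} → run F
t=15: ready={B,C,D,E,F,G,H} → run F
t=16: ready={B,C,D,E,G,H} → run C
t=17: ready={B,C,D,E,G,H} → run C
t=18: ready={B,C,D,E,G,H} → run C
t=19: ready={B,C,D,E,G,H} → run C
t=20: ready={B,C,D,E,G,H} → run C
t=21: ready={B,C,D,E,G,H} → run C
t=22: ready={B,C,D,E,G,H} → run C
t=23: ready={B,C,D,E,G,H} → run C
t=24: ready={B,D,E,G,H} → run D
t=25: ready={B,D,E,G,H} → run D
t=26: ready={B,D,E,G,H} → run D
t=27: ready={B,D,E,G,H} → run D
t=28: ready={B,D,E,G,H} → run D
t=29: ready={B,E,G,H} → run H
t=30: ready={B,E,G,H} → run H
t=31: ready={B,E,G,H} → run H
t=32: ready={B,E,G,H} → run H
t=33: ready={B,E,G,H} → run H
t=34: ready={B,E,G} → run E
t=35: ready={B,E,G} → run E
t=36: ready={B,E,G} → run E
t=37: ready={B,E,G} → run E
t=38: ready={B,G} → run G
t=39: ready={B,G} → run G
t=40: ready={B,G} → run G
t=41: ready={B,G} → run G
t=42: ready={B,G} → run G
t=43: ready={B} → run B
t=44: ready={B} → run B
t=45: ready={B} → run B
t=46: ready={B} → run B
t=47: ready={B} → run B
t=48: (idle)
t=49: (idle)

completion order = A, F, C, D, H, E, G, B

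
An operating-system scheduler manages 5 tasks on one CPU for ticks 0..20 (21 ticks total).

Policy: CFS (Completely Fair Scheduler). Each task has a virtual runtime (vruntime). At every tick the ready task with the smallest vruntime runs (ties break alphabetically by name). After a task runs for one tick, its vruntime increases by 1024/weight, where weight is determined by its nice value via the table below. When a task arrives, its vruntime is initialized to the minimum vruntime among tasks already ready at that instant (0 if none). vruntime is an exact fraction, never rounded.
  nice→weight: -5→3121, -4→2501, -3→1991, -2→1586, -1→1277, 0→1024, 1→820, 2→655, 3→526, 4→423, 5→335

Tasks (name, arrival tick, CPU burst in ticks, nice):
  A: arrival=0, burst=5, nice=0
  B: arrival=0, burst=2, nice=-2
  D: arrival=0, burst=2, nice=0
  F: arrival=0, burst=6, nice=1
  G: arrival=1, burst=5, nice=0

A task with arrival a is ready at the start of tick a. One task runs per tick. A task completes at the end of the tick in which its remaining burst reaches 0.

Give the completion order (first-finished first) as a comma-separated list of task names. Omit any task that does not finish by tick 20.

completion order = B, D, A, G, F

t=0: vr[A=0 B=0 D=0 F=0] → run A
t=1: vr[A=1 B=0 D=0 F=0 G=0] → run B
t=2: vr[A=1 B=512/793 D=0 F=0 G=0] → run D
t=3: vr[A=1 B=512/793 D=1 F=0 G=0] → run F
t=4: vr[A=1 B=512/793 D=1 F=256/205 G=0] → run G
t=5: vr[A=1 B=512/793 D=1 F=256/205 G=1] → run B
t=6: vr[A=1 D=1 F=256/205 G=1] → run A
t=7: vr[A=2 D=1 F=256/205 G=1] → run D
t=8: vr[A=2 F=256/205 G=1] → run G
t=9: vr[A=2 F=256/205 G=2] → run F
t=10: vr[A=2 F=512/205 G=2] → run A
t=11: vr[A=3 F=512/205 G=2] → run G
t=12: vr[A=3 F=512/205 G=3] → run F
t=13: vr[A=3 F=768/205 G=3] → run A
t=14: vr[A=4 F=768/205 G=3] → run G
t=15: vr[A=4 F=768/205 G=4] → run F
t=16: vr[A=4 F=1024/205 G=4] → run A
t=17: vr[F=1024/205 G=4] → run G
t=18: vr[F=1024/205] → run F
t=19: vr[F=256/41] → run F
t=20: (idle)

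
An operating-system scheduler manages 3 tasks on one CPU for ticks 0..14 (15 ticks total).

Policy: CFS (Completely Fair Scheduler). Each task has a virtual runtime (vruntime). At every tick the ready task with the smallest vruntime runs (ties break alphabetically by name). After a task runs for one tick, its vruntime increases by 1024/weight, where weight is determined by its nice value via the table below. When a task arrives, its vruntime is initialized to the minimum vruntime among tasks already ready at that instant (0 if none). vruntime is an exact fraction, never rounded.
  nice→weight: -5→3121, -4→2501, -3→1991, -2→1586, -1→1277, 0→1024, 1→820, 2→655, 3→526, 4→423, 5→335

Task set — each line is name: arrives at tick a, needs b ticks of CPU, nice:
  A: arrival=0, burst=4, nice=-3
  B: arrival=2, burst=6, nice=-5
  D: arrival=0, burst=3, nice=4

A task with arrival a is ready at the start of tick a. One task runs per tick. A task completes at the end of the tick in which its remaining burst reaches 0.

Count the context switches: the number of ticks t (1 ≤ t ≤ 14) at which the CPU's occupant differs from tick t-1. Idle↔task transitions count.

context switches = 9

t=0: vr[A=0 D=0] → run A
t=1: vr[A=1024/1991 D=0] → run D
t=2: vr[A=1024/1991 B=1024/1991 D=1024/423] → run A
t=3: vr[A=2048/1991 B=1024/1991 D=1024/423] → run B
t=4: vr[A=2048/1991 B=5234688/6213911 D=1024/423] → run B
t=5: vr[A=2048/1991 B=7273472/6213911 D=1024/423] → run A
t=6: vr[A=3072/1991 B=7273472/6213911 D=1024/423] → run B
t=7: vr[A=3072/1991 B=9312256/6213911 D=1024/423] → run B
t=8: vr[A=3072/1991 B=11351040/6213911 D=1024/423] → run A
t=9: vr[B=11351040/6213911 D=1024/423] → run B
t=10: vr[B=13389824/6213911 D=1024/423] → run B
t=11: vr[D=1024/423] → run D
t=12: vr[D=2048/423] → run D
t=13: (idle)
t=14: (idle)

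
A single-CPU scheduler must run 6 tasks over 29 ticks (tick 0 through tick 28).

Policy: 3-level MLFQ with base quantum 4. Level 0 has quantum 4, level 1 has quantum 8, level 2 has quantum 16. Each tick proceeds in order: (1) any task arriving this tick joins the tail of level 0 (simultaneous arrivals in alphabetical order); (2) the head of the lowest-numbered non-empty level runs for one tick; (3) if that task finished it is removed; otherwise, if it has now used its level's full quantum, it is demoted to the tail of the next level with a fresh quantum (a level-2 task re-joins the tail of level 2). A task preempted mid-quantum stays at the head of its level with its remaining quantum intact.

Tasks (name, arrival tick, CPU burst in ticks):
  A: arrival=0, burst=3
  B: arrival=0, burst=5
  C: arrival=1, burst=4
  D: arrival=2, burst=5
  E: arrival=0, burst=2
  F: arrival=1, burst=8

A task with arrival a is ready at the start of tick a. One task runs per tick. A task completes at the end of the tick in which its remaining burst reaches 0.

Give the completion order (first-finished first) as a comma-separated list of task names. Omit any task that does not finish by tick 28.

completion order = A, E, C, B, F, D

t=0: L0/L1/L2 = ABE/-/- → run A
t=1: L0/L1/L2 = ABECF/-/- → run A
t=2: L0/L1/L2 = ABECFD/-/- → run A
t=3: L0/L1/L2 = BECFD/-/- → run B
t=4: L0/L1/L2 = BECFD/-/- → run B
t=5: L0/L1/L2 = BECFD/-/- → run B
t=6: L0/L1/L2 = BECFD/-/- → run B
t=7: L0/L1/L2 = ECFD/B/- → run E
t=8: L0/L1/L2 = ECFD/B/- → run E
t=9: L0/L1/L2 = CFD/B/- → run C
t=10: L0/L1/L2 = CFD/B/- → run C
t=11: L0/L1/L2 = CFD/B/- → run C
t=12: L0/L1/L2 = CFD/B/- → run C
t=13: L0/L1/L2 = FD/B/- → run F
t=14: L0/L1/L2 = FD/B/- → run F
t=15: L0/L1/L2 = FD/B/- → run F
t=16: L0/L1/L2 = FD/B/- → run F
t=17: L0/L1/L2 = D/BF/- → run D
t=18: L0/L1/L2 = D/BF/- → run D
t=19: L0/L1/L2 = D/BF/- → run D
t=20: L0/L1/L2 = D/BF/- → run D
t=21: L0/L1/L2 = -/BFD/- → run B
t=22: L0/L1/L2 = -/FD/- → run F
t=23: L0/L1/L2 = -/FD/- → run F
t=24: L0/L1/L2 = -/FD/- → run F
t=25: L0/L1/L2 = -/FD/- → run F
t=26: L0/L1/L2 = -/D/- → run D
t=27: (idle)
t=28: (idle)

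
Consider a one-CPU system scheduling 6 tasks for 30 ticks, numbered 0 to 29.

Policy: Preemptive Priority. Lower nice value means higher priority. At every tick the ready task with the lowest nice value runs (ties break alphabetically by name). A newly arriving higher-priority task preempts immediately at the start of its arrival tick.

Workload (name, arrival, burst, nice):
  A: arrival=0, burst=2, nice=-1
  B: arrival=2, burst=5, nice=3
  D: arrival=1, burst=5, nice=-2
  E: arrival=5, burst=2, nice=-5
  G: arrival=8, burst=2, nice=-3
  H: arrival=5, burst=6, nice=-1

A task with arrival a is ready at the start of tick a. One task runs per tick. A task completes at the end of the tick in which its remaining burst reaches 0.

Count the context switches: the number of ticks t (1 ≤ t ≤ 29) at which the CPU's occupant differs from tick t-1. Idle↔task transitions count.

context switches = 8

t=0: ready={A} → run A
t=1: ready={A,D} → run D
t=2: ready={A,B,D} → run D
t=3: ready={A,B,D} → run D
t=4: ready={A,B,D} → run D
t=5: ready={A,B,D,E,H} → run E
t=6: ready={A,B,D,E,H} → run E
t=7: ready={A,B,D,H} → run D
t=8: ready={A,B,G,H} → run G
t=9: ready={A,B,G,H} → run G
t=10: ready={A,B,H} → run A
t=11: ready={B,H} → run H
t=12: ready={B,H} → run H
t=13: ready={B,H} → run H
t=14: ready={B,H} → run H
t=15: ready={B,H} → run H
t=16: ready={B,H} → run H
t=17: ready={B} → run B
t=18: ready={B} → run B
t=19: ready={B} → run B
t=20: ready={B} → run B
t=21: ready={B} → run B
t=22: (idle)
t=23: (idle)
t=24: (idle)
t=25: (idle)
t=26: (idle)
t=27: (idle)
t=28: (idle)
t=29: (idle)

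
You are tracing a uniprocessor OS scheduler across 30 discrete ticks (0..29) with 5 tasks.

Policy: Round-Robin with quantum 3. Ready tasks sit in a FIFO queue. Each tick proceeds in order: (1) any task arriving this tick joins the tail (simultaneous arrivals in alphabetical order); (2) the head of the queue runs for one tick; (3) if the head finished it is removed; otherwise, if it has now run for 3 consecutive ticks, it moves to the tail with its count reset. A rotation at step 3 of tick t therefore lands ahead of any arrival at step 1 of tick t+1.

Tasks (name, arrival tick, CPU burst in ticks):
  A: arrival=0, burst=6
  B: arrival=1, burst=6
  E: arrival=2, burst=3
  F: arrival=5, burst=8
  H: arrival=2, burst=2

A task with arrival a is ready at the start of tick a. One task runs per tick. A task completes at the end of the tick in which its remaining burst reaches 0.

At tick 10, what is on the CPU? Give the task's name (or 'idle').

running at tick 10 = H

t=0: queue=[A] q_used=0 → run A
t=1: queue=[A,B] q_used=1 → run A
t=2: queue=[A,B,E,H] q_used=2 → run A
t=3: queue=[B,E,H,A] q_used=0 → run B
t=4: queue=[B,E,H,A] q_used=1 → run B
t=5: queue=[B,E,H,A,F] q_used=2 → run B
t=6: queue=[E,H,A,F,B] q_used=0 → run E
t=7: queue=[E,H,A,F,B] q_used=1 → run E
t=8: queue=[E,H,A,F,B] q_used=2 → run E
t=9: queue=[H,A,F,B] q_used=0 → run H
t=10: queue=[H,A,F,B] q_used=1 → run H
t=11: queue=[A,F,B] q_used=0 → run A
t=12: queue=[A,F,B] q_used=1 → run A
t=13: queue=[A,F,B] q_used=2 → run A
t=14: queue=[F,B] q_used=0 → run F
t=15: queue=[F,B] q_used=1 → run F
t=16: queue=[F,B] q_used=2 → run F
t=17: queue=[B,F] q_used=0 → run B
t=18: queue=[B,F] q_used=1 → run B
t=19: queue=[B,F] q_used=2 → run B
t=20: queue=[F] q_used=0 → run F
t=21: queue=[F] q_used=1 → run F
t=22: queue=[F] q_used=2 → run F
t=23: queue=[F] q_used=0 → run F
t=24: queue=[F] q_used=1 → run F
t=25: (idle)
t=26: (idle)
t=27: (idle)
t=28: (idle)
t=29: (idle)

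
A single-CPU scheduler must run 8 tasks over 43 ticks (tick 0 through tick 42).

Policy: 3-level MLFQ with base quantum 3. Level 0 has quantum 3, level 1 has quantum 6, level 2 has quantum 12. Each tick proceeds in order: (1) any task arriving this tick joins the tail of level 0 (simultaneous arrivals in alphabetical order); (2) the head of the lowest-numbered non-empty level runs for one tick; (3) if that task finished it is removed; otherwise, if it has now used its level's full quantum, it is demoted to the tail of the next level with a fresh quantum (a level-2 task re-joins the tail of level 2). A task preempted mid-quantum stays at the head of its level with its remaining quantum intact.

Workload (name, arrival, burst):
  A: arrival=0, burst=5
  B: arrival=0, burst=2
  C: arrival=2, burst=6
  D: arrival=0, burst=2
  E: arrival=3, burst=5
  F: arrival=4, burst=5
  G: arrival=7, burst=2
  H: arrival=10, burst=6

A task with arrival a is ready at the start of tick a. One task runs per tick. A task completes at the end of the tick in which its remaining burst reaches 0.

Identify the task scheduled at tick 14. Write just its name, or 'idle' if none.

running at tick 14 = F

t=0: L0/L1/L2 = ABD/-/- → run A
t=1: L0/L1/L2 = ABD/-/- → run A
t=2: L0/L1/L2 = ABDC/-/- → run A
t=3: L0/L1/L2 = BDCE/A/- → run B
t=4: L0/L1/L2 = BDCEF/A/- → run B
t=5: L0/L1/L2 = DCEF/A/- → run D
t=6: L0/L1/L2 = DCEF/A/- → run D
t=7: L0/L1/L2 = CEFG/A/- → run C
t=8: L0/L1/L2 = CEFG/A/- → run C
t=9: L0/L1/L2 = CEFG/A/- → run C
t=10: L0/L1/L2 = EFGH/AC/- → run E
t=11: L0/L1/L2 = EFGH/AC/- → run E
t=12: L0/L1/L2 = EFGH/AC/- → run E
t=13: L0/L1/L2 = FGH/ACE/- → run F
t=14: L0/L1/L2 = FGH/ACE/- → run F
t=15: L0/L1/L2 = FGH/ACE/- → run F
t=16: L0/L1/L2 = GH/ACEF/- → run G
t=17: L0/L1/L2 = GH/ACEF/- → run G
t=18: L0/L1/L2 = H/ACEF/- → run H
t=19: L0/L1/L2 = H/ACEF/- → run H
t=20: L0/L1/L2 = H/ACEF/- → run H
t=21: L0/L1/L2 = -/ACEFH/- → run A
t=22: L0/L1/L2 = -/ACEFH/- → run A
t=23: L0/L1/L2 = -/CEFH/- → run C
t=24: L0/L1/L2 = -/CEFH/- → run C
t=25: L0/L1/L2 = -/CEFH/- → run C
t=26: L0/L1/L2 = -/EFH/- → run E
t=27: L0/L1/L2 = -/EFH/- → run E
t=28: L0/L1/L2 = -/FH/- → run F
t=29: L0/L1/L2 = -/FH/- → run F
t=30: L0/L1/L2 = -/H/- → run H
t=31: L0/L1/L2 = -/H/- → run H
t=32: L0/L1/L2 = -/H/- → run H
t=33: (idle)
t=34: (idle)
t=35: (idle)
t=36: (idle)
t=37: (idle)
t=38: (idle)
t=39: (idle)
t=40: (idle)
t=41: (idle)
t=42: (idle)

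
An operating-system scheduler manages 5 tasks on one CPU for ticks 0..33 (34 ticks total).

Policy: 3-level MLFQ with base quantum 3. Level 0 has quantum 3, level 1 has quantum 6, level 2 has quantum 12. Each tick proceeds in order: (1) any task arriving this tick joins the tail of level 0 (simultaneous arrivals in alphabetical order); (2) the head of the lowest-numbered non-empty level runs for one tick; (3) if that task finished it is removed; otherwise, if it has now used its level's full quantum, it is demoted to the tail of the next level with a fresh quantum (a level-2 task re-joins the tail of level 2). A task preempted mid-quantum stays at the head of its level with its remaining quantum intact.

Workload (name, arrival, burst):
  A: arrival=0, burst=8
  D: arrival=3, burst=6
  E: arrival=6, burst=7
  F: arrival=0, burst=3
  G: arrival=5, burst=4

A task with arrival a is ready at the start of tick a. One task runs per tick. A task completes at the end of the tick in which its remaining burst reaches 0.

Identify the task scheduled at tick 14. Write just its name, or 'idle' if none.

running at tick 14 = E

t=0: L0/L1/L2 = AF/-/- → run A
t=1: L0/L1/L2 = AF/-/- → run A
t=2: L0/L1/L2 = AF/-/- → run A
t=3: L0/L1/L2 = FD/A/- → run F
t=4: L0/L1/L2 = FD/A/- → run F
t=5: L0/L1/L2 = FDG/A/- → run F
t=6: L0/L1/L2 = DGE/A/- → run D
t=7: L0/L1/L2 = DGE/A/- → run D
t=8: L0/L1/L2 = DGE/A/- → run D
t=9: L0/L1/L2 = GE/AD/- → run G
t=10: L0/L1/L2 = GE/AD/- → run G
t=11: L0/L1/L2 = GE/AD/- → run G
t=12: L0/L1/L2 = E/ADG/- → run E
t=13: L0/L1/L2 = E/ADG/- → run E
t=14: L0/L1/L2 = E/ADG/- → run E
t=15: L0/L1/L2 = -/ADGE/- → run A
t=16: L0/L1/L2 = -/ADGE/- → run A
t=17: L0/L1/L2 = -/ADGE/- → run A
t=18: L0/L1/L2 = -/ADGE/- → run A
t=19: L0/L1/L2 = -/ADGE/- → run A
t=20: L0/L1/L2 = -/DGE/- → run D
t=21: L0/L1/L2 = -/DGE/- → run D
t=22: L0/L1/L2 = -/DGE/- → run D
t=23: L0/L1/L2 = -/GE/- → run G
t=24: L0/L1/L2 = -/E/- → run E
t=25: L0/L1/L2 = -/E/- → run E
t=26: L0/L1/L2 = -/E/- → run E
t=27: L0/L1/L2 = -/E/- → run E
t=28: (idle)
t=29: (idle)
t=30: (idle)
t=31: (idle)
t=32: (idle)
t=33: (idle)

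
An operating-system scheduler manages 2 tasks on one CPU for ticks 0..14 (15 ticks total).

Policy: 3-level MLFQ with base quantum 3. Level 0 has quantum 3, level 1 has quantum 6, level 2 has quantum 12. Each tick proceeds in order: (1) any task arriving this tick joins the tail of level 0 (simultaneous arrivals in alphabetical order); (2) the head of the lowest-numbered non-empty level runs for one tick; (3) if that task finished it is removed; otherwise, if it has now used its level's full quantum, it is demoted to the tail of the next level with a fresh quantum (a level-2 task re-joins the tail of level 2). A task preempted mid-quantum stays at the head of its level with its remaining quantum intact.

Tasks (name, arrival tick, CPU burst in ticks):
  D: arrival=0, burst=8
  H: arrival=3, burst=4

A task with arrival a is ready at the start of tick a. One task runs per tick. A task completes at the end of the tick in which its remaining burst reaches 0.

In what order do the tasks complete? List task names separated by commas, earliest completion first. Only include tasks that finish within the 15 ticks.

completion order = D, H

t=0: L0/L1/L2 = D/-/- → run D
t=1: L0/L1/L2 = D/-/- → run D
t=2: L0/L1/L2 = D/-/- → run D
t=3: L0/L1/L2 = H/D/- → run H
t=4: L0/L1/L2 = H/D/- → run H
t=5: L0/L1/L2 = H/D/- → run H
t=6: L0/L1/L2 = -/DH/- → run D
t=7: L0/L1/L2 = -/DH/- → run D
t=8: L0/L1/L2 = -/DH/- → run D
t=9: L0/L1/L2 = -/DH/- → run D
t=10: L0/L1/L2 = -/DH/- → run D
t=11: L0/L1/L2 = -/H/- → run H
t=12: (idle)
t=13: (idle)
t=14: (idle)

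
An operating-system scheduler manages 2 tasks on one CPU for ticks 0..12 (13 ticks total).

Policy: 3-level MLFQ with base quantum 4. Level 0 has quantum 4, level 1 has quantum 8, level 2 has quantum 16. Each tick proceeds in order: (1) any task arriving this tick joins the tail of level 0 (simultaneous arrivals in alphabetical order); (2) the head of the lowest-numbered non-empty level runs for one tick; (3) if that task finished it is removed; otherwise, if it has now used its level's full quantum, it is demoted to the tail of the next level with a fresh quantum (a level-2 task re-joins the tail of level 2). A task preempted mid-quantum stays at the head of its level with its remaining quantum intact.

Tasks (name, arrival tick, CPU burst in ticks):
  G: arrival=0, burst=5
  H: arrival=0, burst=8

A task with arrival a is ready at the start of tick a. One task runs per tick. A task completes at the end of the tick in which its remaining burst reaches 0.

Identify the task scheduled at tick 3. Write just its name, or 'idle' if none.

running at tick 3 = G

t=0: L0/L1/L2 = GH/-/- → run G
t=1: L0/L1/L2 = GH/-/- → run G
t=2: L0/L1/L2 = GH/-/- → run G
t=3: L0/L1/L2 = GH/-/- → run G
t=4: L0/L1/L2 = H/G/- → run H
t=5: L0/L1/L2 = H/G/- → run H
t=6: L0/L1/L2 = H/G/- → run H
t=7: L0/L1/L2 = H/G/- → run H
t=8: L0/L1/L2 = -/GH/- → run G
t=9: L0/L1/L2 = -/H/- → run H
t=10: L0/L1/L2 = -/H/- → run H
t=11: L0/L1/L2 = -/H/- → run H
t=12: L0/L1/L2 = -/H/- → run H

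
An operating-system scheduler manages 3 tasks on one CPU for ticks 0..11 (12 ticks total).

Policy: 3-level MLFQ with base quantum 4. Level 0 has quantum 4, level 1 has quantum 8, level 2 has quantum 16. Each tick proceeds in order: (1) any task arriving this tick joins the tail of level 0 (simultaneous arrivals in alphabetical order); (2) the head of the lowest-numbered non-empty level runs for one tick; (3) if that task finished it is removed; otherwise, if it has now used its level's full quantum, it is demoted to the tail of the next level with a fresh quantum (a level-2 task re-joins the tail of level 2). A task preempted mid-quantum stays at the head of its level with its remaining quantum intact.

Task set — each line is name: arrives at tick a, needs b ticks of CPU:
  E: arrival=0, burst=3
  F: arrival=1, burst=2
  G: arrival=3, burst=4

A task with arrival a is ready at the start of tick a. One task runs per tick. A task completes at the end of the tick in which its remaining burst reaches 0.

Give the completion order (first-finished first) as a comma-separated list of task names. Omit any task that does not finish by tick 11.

t=0: L0/L1/L2 = E/-/- → run E
t=1: L0/L1/L2 = EF/-/- → run E
t=2: L0/L1/L2 = EF/-/- → run E
t=3: L0/L1/L2 = FG/-/- → run F
t=4: L0/L1/L2 = FG/-/- → run F
t=5: L0/L1/L2 = G/-/- → run G
t=6: L0/L1/L2 = G/-/- → run G
t=7: L0/L1/L2 = G/-/- → run G
t=8: L0/L1/L2 = G/-/- → run G
t=9: (idle)
t=10: (idle)
t=11: (idle)

completion order = E, F, G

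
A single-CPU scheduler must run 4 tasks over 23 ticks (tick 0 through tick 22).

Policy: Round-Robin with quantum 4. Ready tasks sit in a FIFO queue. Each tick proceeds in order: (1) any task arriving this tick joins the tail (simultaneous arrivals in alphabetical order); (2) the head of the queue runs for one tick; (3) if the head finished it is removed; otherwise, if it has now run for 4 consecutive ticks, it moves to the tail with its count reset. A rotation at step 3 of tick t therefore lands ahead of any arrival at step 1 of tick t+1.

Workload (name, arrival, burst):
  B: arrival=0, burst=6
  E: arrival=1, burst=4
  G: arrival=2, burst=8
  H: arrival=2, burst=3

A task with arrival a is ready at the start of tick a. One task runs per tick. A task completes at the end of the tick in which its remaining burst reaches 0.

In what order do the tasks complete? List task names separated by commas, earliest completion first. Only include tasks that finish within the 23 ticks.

t=0: queue=[B] q_used=0 → run B
t=1: queue=[B,E] q_used=1 → run B
t=2: queue=[B,E,G,H] q_used=2 → run B
t=3: queue=[B,E,G,H] q_used=3 → run B
t=4: queue=[E,G,H,B] q_used=0 → run E
t=5: queue=[E,G,H,B] q_used=1 → run E
t=6: queue=[E,G,H,B] q_used=2 → run E
t=7: queue=[E,G,H,B] q_used=3 → run E
t=8: queue=[G,H,B] q_used=0 → run G
t=9: queue=[G,H,B] q_used=1 → run G
t=10: queue=[G,H,B] q_used=2 → run G
t=11: queue=[G,H,B] q_used=3 → run G
t=12: queue=[H,B,G] q_used=0 → run H
t=13: queue=[H,B,G] q_used=1 → run H
t=14: queue=[H,B,G] q_used=2 → run H
t=15: queue=[B,G] q_used=0 → run B
t=16: queue=[B,G] q_used=1 → run B
t=17: queue=[G] q_used=0 → run G
t=18: queue=[G] q_used=1 → run G
t=19: queue=[G] q_used=2 → run G
t=20: queue=[G] q_used=3 → run G
t=21: (idle)
t=22: (idle)

completion order = E, H, B, G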